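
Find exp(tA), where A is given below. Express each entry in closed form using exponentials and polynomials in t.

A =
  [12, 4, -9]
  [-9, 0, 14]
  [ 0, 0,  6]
e^{tA} =
  [6*t*exp(6*t) + exp(6*t), 4*t*exp(6*t), t^2*exp(6*t) - 9*t*exp(6*t)]
  [-9*t*exp(6*t), -6*t*exp(6*t) + exp(6*t), -3*t^2*exp(6*t)/2 + 14*t*exp(6*t)]
  [0, 0, exp(6*t)]

Strategy: write A = P · J · P⁻¹ where J is a Jordan canonical form, so e^{tA} = P · e^{tJ} · P⁻¹, and e^{tJ} can be computed block-by-block.

A has Jordan form
J =
  [6, 1, 0]
  [0, 6, 1]
  [0, 0, 6]
(up to reordering of blocks).

Per-block formulas:
  For a 3×3 Jordan block J_3(6): exp(t · J_3(6)) = e^(6t)·(I + t·N + (t^2/2)·N^2), where N is the 3×3 nilpotent shift.

After assembling e^{tJ} and conjugating by P, we get:

e^{tA} =
  [6*t*exp(6*t) + exp(6*t), 4*t*exp(6*t), t^2*exp(6*t) - 9*t*exp(6*t)]
  [-9*t*exp(6*t), -6*t*exp(6*t) + exp(6*t), -3*t^2*exp(6*t)/2 + 14*t*exp(6*t)]
  [0, 0, exp(6*t)]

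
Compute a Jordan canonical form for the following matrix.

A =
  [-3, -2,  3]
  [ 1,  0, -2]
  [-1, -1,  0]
J_3(-1)

The characteristic polynomial is
  det(x·I − A) = x^3 + 3*x^2 + 3*x + 1 = (x + 1)^3

Eigenvalues and multiplicities (the geometric multiplicity of λ is n − rank(A − λI), which equals the number of Jordan blocks for λ):
  λ = -1: algebraic multiplicity = 3, geometric multiplicity = 1

Determining the block sizes for each eigenvalue:
  λ = -1: one block (gm = 1), so the single block has size am = 3 → block sizes [3]

Assembling the blocks gives a Jordan form
J =
  [-1,  1,  0]
  [ 0, -1,  1]
  [ 0,  0, -1]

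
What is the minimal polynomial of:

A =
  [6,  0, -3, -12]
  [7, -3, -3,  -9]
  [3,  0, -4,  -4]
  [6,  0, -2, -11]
x^2 + 6*x + 9

The characteristic polynomial is χ_A(x) = (x + 3)^4, so the eigenvalues are known. The minimal polynomial is
  m_A(x) = Π_λ (x − λ)^{k_λ}
where k_λ is the size of the *largest* Jordan block for λ (equivalently, the smallest k with (A − λI)^k v = 0 for every generalised eigenvector v of λ).

  λ = -3: largest Jordan block has size 2, contributing (x + 3)^2

So m_A(x) = (x + 3)^2 = x^2 + 6*x + 9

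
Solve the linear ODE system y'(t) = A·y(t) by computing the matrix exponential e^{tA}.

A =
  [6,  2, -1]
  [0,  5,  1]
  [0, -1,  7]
e^{tA} =
  [exp(6*t), -t^2*exp(6*t)/2 + 2*t*exp(6*t), t^2*exp(6*t)/2 - t*exp(6*t)]
  [0, -t*exp(6*t) + exp(6*t), t*exp(6*t)]
  [0, -t*exp(6*t), t*exp(6*t) + exp(6*t)]

Strategy: write A = P · J · P⁻¹ where J is a Jordan canonical form, so e^{tA} = P · e^{tJ} · P⁻¹, and e^{tJ} can be computed block-by-block.

A has Jordan form
J =
  [6, 1, 0]
  [0, 6, 1]
  [0, 0, 6]
(up to reordering of blocks).

Per-block formulas:
  For a 3×3 Jordan block J_3(6): exp(t · J_3(6)) = e^(6t)·(I + t·N + (t^2/2)·N^2), where N is the 3×3 nilpotent shift.

After assembling e^{tJ} and conjugating by P, we get:

e^{tA} =
  [exp(6*t), -t^2*exp(6*t)/2 + 2*t*exp(6*t), t^2*exp(6*t)/2 - t*exp(6*t)]
  [0, -t*exp(6*t) + exp(6*t), t*exp(6*t)]
  [0, -t*exp(6*t), t*exp(6*t) + exp(6*t)]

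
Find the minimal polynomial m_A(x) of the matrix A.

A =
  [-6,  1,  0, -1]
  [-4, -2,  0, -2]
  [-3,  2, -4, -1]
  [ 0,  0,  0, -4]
x^3 + 12*x^2 + 48*x + 64

The characteristic polynomial is χ_A(x) = (x + 4)^4, so the eigenvalues are known. The minimal polynomial is
  m_A(x) = Π_λ (x − λ)^{k_λ}
where k_λ is the size of the *largest* Jordan block for λ (equivalently, the smallest k with (A − λI)^k v = 0 for every generalised eigenvector v of λ).

  λ = -4: largest Jordan block has size 3, contributing (x + 4)^3

So m_A(x) = (x + 4)^3 = x^3 + 12*x^2 + 48*x + 64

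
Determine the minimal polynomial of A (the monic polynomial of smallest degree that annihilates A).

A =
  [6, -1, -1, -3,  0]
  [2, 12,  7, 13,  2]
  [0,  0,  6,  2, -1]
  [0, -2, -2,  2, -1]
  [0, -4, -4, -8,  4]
x^3 - 18*x^2 + 108*x - 216

The characteristic polynomial is χ_A(x) = (x - 6)^5, so the eigenvalues are known. The minimal polynomial is
  m_A(x) = Π_λ (x − λ)^{k_λ}
where k_λ is the size of the *largest* Jordan block for λ (equivalently, the smallest k with (A − λI)^k v = 0 for every generalised eigenvector v of λ).

  λ = 6: largest Jordan block has size 3, contributing (x − 6)^3

So m_A(x) = (x - 6)^3 = x^3 - 18*x^2 + 108*x - 216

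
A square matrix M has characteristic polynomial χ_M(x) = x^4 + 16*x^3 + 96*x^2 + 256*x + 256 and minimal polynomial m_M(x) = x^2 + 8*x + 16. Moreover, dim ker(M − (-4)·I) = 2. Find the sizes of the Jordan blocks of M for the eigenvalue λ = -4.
Block sizes for λ = -4: [2, 2]

Step 1 — from the characteristic polynomial, algebraic multiplicity of λ = -4 is 4. From dim ker(M − (-4)·I) = 2, there are exactly 2 Jordan blocks for λ = -4.
Step 2 — from the minimal polynomial, the factor (x + 4)^2 tells us the largest block for λ = -4 has size 2.
Step 3 — with total size 4, 2 blocks, and largest block 2, the block sizes (in nonincreasing order) are [2, 2].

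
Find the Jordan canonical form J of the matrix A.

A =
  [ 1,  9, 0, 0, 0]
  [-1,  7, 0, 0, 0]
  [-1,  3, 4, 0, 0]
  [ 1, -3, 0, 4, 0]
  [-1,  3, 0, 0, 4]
J_2(4) ⊕ J_1(4) ⊕ J_1(4) ⊕ J_1(4)

The characteristic polynomial is
  det(x·I − A) = x^5 - 20*x^4 + 160*x^3 - 640*x^2 + 1280*x - 1024 = (x - 4)^5

Eigenvalues and multiplicities (the geometric multiplicity of λ is n − rank(A − λI), which equals the number of Jordan blocks for λ):
  λ = 4: algebraic multiplicity = 5, geometric multiplicity = 4

Determining the block sizes for each eigenvalue:
  λ = 4: 4 blocks summing to 5 forces exactly one block of size 2 and the rest size 1 → block sizes [2, 1, 1, 1]

Assembling the blocks gives a Jordan form
J =
  [4, 1, 0, 0, 0]
  [0, 4, 0, 0, 0]
  [0, 0, 4, 0, 0]
  [0, 0, 0, 4, 0]
  [0, 0, 0, 0, 4]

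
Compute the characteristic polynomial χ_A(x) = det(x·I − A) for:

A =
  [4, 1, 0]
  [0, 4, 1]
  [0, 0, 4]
x^3 - 12*x^2 + 48*x - 64

Expanding det(x·I − A) (e.g. by cofactor expansion or by noting that A is similar to its Jordan form J, which has the same characteristic polynomial as A) gives
  χ_A(x) = x^3 - 12*x^2 + 48*x - 64
which factors as (x - 4)^3. The eigenvalues (with algebraic multiplicities) are λ = 4 with multiplicity 3.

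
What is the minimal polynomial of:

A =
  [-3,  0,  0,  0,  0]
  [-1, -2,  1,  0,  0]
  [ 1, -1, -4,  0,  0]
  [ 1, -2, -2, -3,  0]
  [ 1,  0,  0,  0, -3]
x^2 + 6*x + 9

The characteristic polynomial is χ_A(x) = (x + 3)^5, so the eigenvalues are known. The minimal polynomial is
  m_A(x) = Π_λ (x − λ)^{k_λ}
where k_λ is the size of the *largest* Jordan block for λ (equivalently, the smallest k with (A − λI)^k v = 0 for every generalised eigenvector v of λ).

  λ = -3: largest Jordan block has size 2, contributing (x + 3)^2

So m_A(x) = (x + 3)^2 = x^2 + 6*x + 9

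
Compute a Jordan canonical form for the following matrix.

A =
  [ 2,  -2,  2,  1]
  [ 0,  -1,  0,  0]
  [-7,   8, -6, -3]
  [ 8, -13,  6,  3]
J_2(-1) ⊕ J_2(0)

The characteristic polynomial is
  det(x·I − A) = x^4 + 2*x^3 + x^2 = x^2*(x + 1)^2

Eigenvalues and multiplicities (the geometric multiplicity of λ is n − rank(A − λI), which equals the number of Jordan blocks for λ):
  λ = -1: algebraic multiplicity = 2, geometric multiplicity = 1
  λ = 0: algebraic multiplicity = 2, geometric multiplicity = 1

Determining the block sizes for each eigenvalue:
  λ = -1: one block (gm = 1), so the single block has size am = 2 → block sizes [2]
  λ = 0: one block (gm = 1), so the single block has size am = 2 → block sizes [2]

Assembling the blocks gives a Jordan form
J =
  [-1,  1, 0, 0]
  [ 0, -1, 0, 0]
  [ 0,  0, 0, 1]
  [ 0,  0, 0, 0]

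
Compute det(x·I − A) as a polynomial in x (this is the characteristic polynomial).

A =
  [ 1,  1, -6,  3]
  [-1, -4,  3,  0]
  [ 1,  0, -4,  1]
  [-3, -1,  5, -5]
x^4 + 12*x^3 + 54*x^2 + 108*x + 81

Expanding det(x·I − A) (e.g. by cofactor expansion or by noting that A is similar to its Jordan form J, which has the same characteristic polynomial as A) gives
  χ_A(x) = x^4 + 12*x^3 + 54*x^2 + 108*x + 81
which factors as (x + 3)^4. The eigenvalues (with algebraic multiplicities) are λ = -3 with multiplicity 4.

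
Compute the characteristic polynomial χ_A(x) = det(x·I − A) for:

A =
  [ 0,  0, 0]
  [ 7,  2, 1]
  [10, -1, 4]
x^3 - 6*x^2 + 9*x

Expanding det(x·I − A) (e.g. by cofactor expansion or by noting that A is similar to its Jordan form J, which has the same characteristic polynomial as A) gives
  χ_A(x) = x^3 - 6*x^2 + 9*x
which factors as x*(x - 3)^2. The eigenvalues (with algebraic multiplicities) are λ = 0 with multiplicity 1, λ = 3 with multiplicity 2.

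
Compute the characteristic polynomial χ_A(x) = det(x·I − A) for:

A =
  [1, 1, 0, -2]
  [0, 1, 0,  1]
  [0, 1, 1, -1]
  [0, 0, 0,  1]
x^4 - 4*x^3 + 6*x^2 - 4*x + 1

Expanding det(x·I − A) (e.g. by cofactor expansion or by noting that A is similar to its Jordan form J, which has the same characteristic polynomial as A) gives
  χ_A(x) = x^4 - 4*x^3 + 6*x^2 - 4*x + 1
which factors as (x - 1)^4. The eigenvalues (with algebraic multiplicities) are λ = 1 with multiplicity 4.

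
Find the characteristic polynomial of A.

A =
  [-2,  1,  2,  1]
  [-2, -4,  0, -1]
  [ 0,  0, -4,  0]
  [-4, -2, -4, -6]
x^4 + 16*x^3 + 96*x^2 + 256*x + 256

Expanding det(x·I − A) (e.g. by cofactor expansion or by noting that A is similar to its Jordan form J, which has the same characteristic polynomial as A) gives
  χ_A(x) = x^4 + 16*x^3 + 96*x^2 + 256*x + 256
which factors as (x + 4)^4. The eigenvalues (with algebraic multiplicities) are λ = -4 with multiplicity 4.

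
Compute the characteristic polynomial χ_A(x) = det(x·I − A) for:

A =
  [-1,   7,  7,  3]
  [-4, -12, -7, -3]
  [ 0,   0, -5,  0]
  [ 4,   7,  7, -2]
x^4 + 20*x^3 + 150*x^2 + 500*x + 625

Expanding det(x·I − A) (e.g. by cofactor expansion or by noting that A is similar to its Jordan form J, which has the same characteristic polynomial as A) gives
  χ_A(x) = x^4 + 20*x^3 + 150*x^2 + 500*x + 625
which factors as (x + 5)^4. The eigenvalues (with algebraic multiplicities) are λ = -5 with multiplicity 4.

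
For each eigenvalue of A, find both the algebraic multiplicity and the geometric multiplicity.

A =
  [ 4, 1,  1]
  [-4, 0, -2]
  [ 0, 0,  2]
λ = 2: alg = 3, geom = 2

Step 1 — factor the characteristic polynomial to read off the algebraic multiplicities:
  χ_A(x) = (x - 2)^3

Step 2 — compute geometric multiplicities via the rank-nullity identity g(λ) = n − rank(A − λI):
  rank(A − (2)·I) = 1, so dim ker(A − (2)·I) = n − 1 = 2

Summary:
  λ = 2: algebraic multiplicity = 3, geometric multiplicity = 2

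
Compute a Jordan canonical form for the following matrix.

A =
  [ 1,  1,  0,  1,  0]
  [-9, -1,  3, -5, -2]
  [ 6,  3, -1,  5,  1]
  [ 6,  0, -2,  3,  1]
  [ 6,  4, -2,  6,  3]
J_3(1) ⊕ J_2(1)

The characteristic polynomial is
  det(x·I − A) = x^5 - 5*x^4 + 10*x^3 - 10*x^2 + 5*x - 1 = (x - 1)^5

Eigenvalues and multiplicities (the geometric multiplicity of λ is n − rank(A − λI), which equals the number of Jordan blocks for λ):
  λ = 1: algebraic multiplicity = 5, geometric multiplicity = 2

Determining the block sizes for each eigenvalue:
  λ = 1: with am = 5 and gm = 2, the partition is not yet determined (e.g. several partitions of 5 into 2 parts exist). Let N = A − (1)·I. Computing rank(N^1) = 3, rank(N^2) = 1, rank(N^3) = 0; the number of blocks of size ≥ j is rank(N^{j−1}) − rank(N^j), giving [2, 2, 1]. So we have 1 block(s) of size 3, 1 block(s) of size 2 → block sizes [3, 2]

Assembling the blocks gives a Jordan form
J =
  [1, 1, 0, 0, 0]
  [0, 1, 1, 0, 0]
  [0, 0, 1, 0, 0]
  [0, 0, 0, 1, 1]
  [0, 0, 0, 0, 1]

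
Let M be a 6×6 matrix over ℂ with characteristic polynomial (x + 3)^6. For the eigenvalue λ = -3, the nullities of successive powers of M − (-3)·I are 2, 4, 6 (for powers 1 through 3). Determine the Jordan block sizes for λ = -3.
Block sizes for λ = -3: [3, 3]

From the dimensions of kernels of powers, the number of Jordan blocks of size at least j is d_j − d_{j−1} where d_j = dim ker(N^j) (with d_0 = 0). Computing the differences gives [2, 2, 2].
The number of blocks of size exactly k is (#blocks of size ≥ k) − (#blocks of size ≥ k + 1), so the partition is: 2 block(s) of size 3.
In nonincreasing order the block sizes are [3, 3].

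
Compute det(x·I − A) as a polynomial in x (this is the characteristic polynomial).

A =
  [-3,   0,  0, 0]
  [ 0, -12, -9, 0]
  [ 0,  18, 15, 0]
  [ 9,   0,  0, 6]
x^4 - 6*x^3 - 27*x^2 + 108*x + 324

Expanding det(x·I − A) (e.g. by cofactor expansion or by noting that A is similar to its Jordan form J, which has the same characteristic polynomial as A) gives
  χ_A(x) = x^4 - 6*x^3 - 27*x^2 + 108*x + 324
which factors as (x - 6)^2*(x + 3)^2. The eigenvalues (with algebraic multiplicities) are λ = -3 with multiplicity 2, λ = 6 with multiplicity 2.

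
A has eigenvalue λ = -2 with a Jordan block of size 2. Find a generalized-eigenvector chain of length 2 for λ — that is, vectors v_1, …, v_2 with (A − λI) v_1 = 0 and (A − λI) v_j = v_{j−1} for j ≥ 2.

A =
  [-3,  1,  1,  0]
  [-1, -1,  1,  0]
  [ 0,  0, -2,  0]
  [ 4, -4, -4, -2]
A Jordan chain for λ = -2 of length 2:
v_1 = (-1, -1, 0, 4)ᵀ
v_2 = (1, 0, 0, 0)ᵀ

Let N = A − (-2)·I. We want v_2 with N^2 v_2 = 0 but N^1 v_2 ≠ 0; then v_{j-1} := N · v_j for j = 2, …, 2.

Pick v_2 = (1, 0, 0, 0)ᵀ.
Then v_1 = N · v_2 = (-1, -1, 0, 4)ᵀ.

Sanity check: (A − (-2)·I) v_1 = (0, 0, 0, 0)ᵀ = 0. ✓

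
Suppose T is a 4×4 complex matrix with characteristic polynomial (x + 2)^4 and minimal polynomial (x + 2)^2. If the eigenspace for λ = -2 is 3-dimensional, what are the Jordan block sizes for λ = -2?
Block sizes for λ = -2: [2, 1, 1]

Step 1 — from the characteristic polynomial, algebraic multiplicity of λ = -2 is 4. From dim ker(T − (-2)·I) = 3, there are exactly 3 Jordan blocks for λ = -2.
Step 2 — from the minimal polynomial, the factor (x + 2)^2 tells us the largest block for λ = -2 has size 2.
Step 3 — with total size 4, 3 blocks, and largest block 2, the block sizes (in nonincreasing order) are [2, 1, 1].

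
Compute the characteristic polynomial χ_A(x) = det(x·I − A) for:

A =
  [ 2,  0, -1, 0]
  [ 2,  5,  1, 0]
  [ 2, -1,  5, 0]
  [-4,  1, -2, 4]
x^4 - 16*x^3 + 96*x^2 - 256*x + 256

Expanding det(x·I − A) (e.g. by cofactor expansion or by noting that A is similar to its Jordan form J, which has the same characteristic polynomial as A) gives
  χ_A(x) = x^4 - 16*x^3 + 96*x^2 - 256*x + 256
which factors as (x - 4)^4. The eigenvalues (with algebraic multiplicities) are λ = 4 with multiplicity 4.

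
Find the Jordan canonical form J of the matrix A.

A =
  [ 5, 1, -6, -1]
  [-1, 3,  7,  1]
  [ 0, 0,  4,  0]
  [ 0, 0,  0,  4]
J_3(4) ⊕ J_1(4)

The characteristic polynomial is
  det(x·I − A) = x^4 - 16*x^3 + 96*x^2 - 256*x + 256 = (x - 4)^4

Eigenvalues and multiplicities (the geometric multiplicity of λ is n − rank(A − λI), which equals the number of Jordan blocks for λ):
  λ = 4: algebraic multiplicity = 4, geometric multiplicity = 2

Determining the block sizes for each eigenvalue:
  λ = 4: with am = 4 and gm = 2, the partition is not yet determined (e.g. several partitions of 4 into 2 parts exist). Let N = A − (4)·I. Computing rank(N^1) = 2, rank(N^2) = 1, rank(N^3) = 0; the number of blocks of size ≥ j is rank(N^{j−1}) − rank(N^j), giving [2, 1, 1]. So we have 1 block(s) of size 3, 1 block(s) of size 1 → block sizes [3, 1]

Assembling the blocks gives a Jordan form
J =
  [4, 1, 0, 0]
  [0, 4, 1, 0]
  [0, 0, 4, 0]
  [0, 0, 0, 4]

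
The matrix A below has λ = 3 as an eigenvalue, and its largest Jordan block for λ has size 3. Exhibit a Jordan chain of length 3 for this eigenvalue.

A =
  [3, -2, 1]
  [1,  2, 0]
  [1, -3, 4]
A Jordan chain for λ = 3 of length 3:
v_1 = (-1, -1, -2)ᵀ
v_2 = (0, 1, 1)ᵀ
v_3 = (1, 0, 0)ᵀ

Let N = A − (3)·I. We want v_3 with N^3 v_3 = 0 but N^2 v_3 ≠ 0; then v_{j-1} := N · v_j for j = 3, …, 2.

Pick v_3 = (1, 0, 0)ᵀ.
Then v_2 = N · v_3 = (0, 1, 1)ᵀ.
Then v_1 = N · v_2 = (-1, -1, -2)ᵀ.

Sanity check: (A − (3)·I) v_1 = (0, 0, 0)ᵀ = 0. ✓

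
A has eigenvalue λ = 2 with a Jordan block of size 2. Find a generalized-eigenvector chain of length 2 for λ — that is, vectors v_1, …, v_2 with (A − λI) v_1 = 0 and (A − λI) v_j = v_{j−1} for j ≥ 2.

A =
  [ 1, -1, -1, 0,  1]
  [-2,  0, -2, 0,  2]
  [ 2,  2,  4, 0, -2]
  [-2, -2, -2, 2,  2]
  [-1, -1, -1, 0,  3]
A Jordan chain for λ = 2 of length 2:
v_1 = (-1, -2, 2, -2, -1)ᵀ
v_2 = (1, 0, 0, 0, 0)ᵀ

Let N = A − (2)·I. We want v_2 with N^2 v_2 = 0 but N^1 v_2 ≠ 0; then v_{j-1} := N · v_j for j = 2, …, 2.

Pick v_2 = (1, 0, 0, 0, 0)ᵀ.
Then v_1 = N · v_2 = (-1, -2, 2, -2, -1)ᵀ.

Sanity check: (A − (2)·I) v_1 = (0, 0, 0, 0, 0)ᵀ = 0. ✓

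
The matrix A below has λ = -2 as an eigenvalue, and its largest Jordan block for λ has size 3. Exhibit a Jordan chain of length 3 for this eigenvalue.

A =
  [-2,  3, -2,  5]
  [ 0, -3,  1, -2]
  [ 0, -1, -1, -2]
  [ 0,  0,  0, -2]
A Jordan chain for λ = -2 of length 3:
v_1 = (-1, 0, 0, 0)ᵀ
v_2 = (3, -1, -1, 0)ᵀ
v_3 = (0, 1, 0, 0)ᵀ

Let N = A − (-2)·I. We want v_3 with N^3 v_3 = 0 but N^2 v_3 ≠ 0; then v_{j-1} := N · v_j for j = 3, …, 2.

Pick v_3 = (0, 1, 0, 0)ᵀ.
Then v_2 = N · v_3 = (3, -1, -1, 0)ᵀ.
Then v_1 = N · v_2 = (-1, 0, 0, 0)ᵀ.

Sanity check: (A − (-2)·I) v_1 = (0, 0, 0, 0)ᵀ = 0. ✓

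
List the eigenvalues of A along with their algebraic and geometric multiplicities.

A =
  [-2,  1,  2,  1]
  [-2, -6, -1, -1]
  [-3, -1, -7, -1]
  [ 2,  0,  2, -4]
λ = -5: alg = 3, geom = 1; λ = -4: alg = 1, geom = 1

Step 1 — factor the characteristic polynomial to read off the algebraic multiplicities:
  χ_A(x) = (x + 4)*(x + 5)^3

Step 2 — compute geometric multiplicities via the rank-nullity identity g(λ) = n − rank(A − λI):
  rank(A − (-5)·I) = 3, so dim ker(A − (-5)·I) = n − 3 = 1
  rank(A − (-4)·I) = 3, so dim ker(A − (-4)·I) = n − 3 = 1

Summary:
  λ = -5: algebraic multiplicity = 3, geometric multiplicity = 1
  λ = -4: algebraic multiplicity = 1, geometric multiplicity = 1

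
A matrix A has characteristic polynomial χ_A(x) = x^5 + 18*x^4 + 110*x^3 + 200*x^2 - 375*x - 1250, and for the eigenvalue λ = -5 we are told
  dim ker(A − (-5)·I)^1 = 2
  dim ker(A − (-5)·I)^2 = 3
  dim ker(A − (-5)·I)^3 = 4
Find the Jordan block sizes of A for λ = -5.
Block sizes for λ = -5: [3, 1]

From the dimensions of kernels of powers, the number of Jordan blocks of size at least j is d_j − d_{j−1} where d_j = dim ker(N^j) (with d_0 = 0). Computing the differences gives [2, 1, 1].
The number of blocks of size exactly k is (#blocks of size ≥ k) − (#blocks of size ≥ k + 1), so the partition is: 1 block(s) of size 1, 1 block(s) of size 3.
In nonincreasing order the block sizes are [3, 1].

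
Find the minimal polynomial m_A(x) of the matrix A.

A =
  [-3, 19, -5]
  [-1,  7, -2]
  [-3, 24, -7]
x^3 + 3*x^2 + 3*x + 1

The characteristic polynomial is χ_A(x) = (x + 1)^3, so the eigenvalues are known. The minimal polynomial is
  m_A(x) = Π_λ (x − λ)^{k_λ}
where k_λ is the size of the *largest* Jordan block for λ (equivalently, the smallest k with (A − λI)^k v = 0 for every generalised eigenvector v of λ).

  λ = -1: largest Jordan block has size 3, contributing (x + 1)^3

So m_A(x) = (x + 1)^3 = x^3 + 3*x^2 + 3*x + 1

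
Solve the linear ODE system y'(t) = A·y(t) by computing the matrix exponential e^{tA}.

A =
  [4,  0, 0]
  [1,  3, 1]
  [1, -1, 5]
e^{tA} =
  [exp(4*t), 0, 0]
  [t*exp(4*t), -t*exp(4*t) + exp(4*t), t*exp(4*t)]
  [t*exp(4*t), -t*exp(4*t), t*exp(4*t) + exp(4*t)]

Strategy: write A = P · J · P⁻¹ where J is a Jordan canonical form, so e^{tA} = P · e^{tJ} · P⁻¹, and e^{tJ} can be computed block-by-block.

A has Jordan form
J =
  [4, 1, 0]
  [0, 4, 0]
  [0, 0, 4]
(up to reordering of blocks).

Per-block formulas:
  For a 1×1 block at λ = 4: exp(t · [4]) = [e^(4t)].
  For a 2×2 Jordan block J_2(4): exp(t · J_2(4)) = e^(4t)·(I + t·N), where N is the 2×2 nilpotent shift.

After assembling e^{tJ} and conjugating by P, we get:

e^{tA} =
  [exp(4*t), 0, 0]
  [t*exp(4*t), -t*exp(4*t) + exp(4*t), t*exp(4*t)]
  [t*exp(4*t), -t*exp(4*t), t*exp(4*t) + exp(4*t)]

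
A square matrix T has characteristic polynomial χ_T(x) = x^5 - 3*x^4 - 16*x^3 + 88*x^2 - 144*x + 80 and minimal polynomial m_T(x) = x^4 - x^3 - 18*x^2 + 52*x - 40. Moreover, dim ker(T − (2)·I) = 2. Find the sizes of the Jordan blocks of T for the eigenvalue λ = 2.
Block sizes for λ = 2: [3, 1]

Step 1 — from the characteristic polynomial, algebraic multiplicity of λ = 2 is 4. From dim ker(T − (2)·I) = 2, there are exactly 2 Jordan blocks for λ = 2.
Step 2 — from the minimal polynomial, the factor (x − 2)^3 tells us the largest block for λ = 2 has size 3.
Step 3 — with total size 4, 2 blocks, and largest block 3, the block sizes (in nonincreasing order) are [3, 1].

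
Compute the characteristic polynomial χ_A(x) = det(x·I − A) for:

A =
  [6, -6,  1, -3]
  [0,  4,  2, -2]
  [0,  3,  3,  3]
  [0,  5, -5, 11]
x^4 - 24*x^3 + 216*x^2 - 864*x + 1296

Expanding det(x·I − A) (e.g. by cofactor expansion or by noting that A is similar to its Jordan form J, which has the same characteristic polynomial as A) gives
  χ_A(x) = x^4 - 24*x^3 + 216*x^2 - 864*x + 1296
which factors as (x - 6)^4. The eigenvalues (with algebraic multiplicities) are λ = 6 with multiplicity 4.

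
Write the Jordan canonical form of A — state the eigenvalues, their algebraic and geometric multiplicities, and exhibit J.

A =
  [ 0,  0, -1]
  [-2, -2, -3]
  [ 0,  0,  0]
J_1(-2) ⊕ J_2(0)

The characteristic polynomial is
  det(x·I − A) = x^3 + 2*x^2 = x^2*(x + 2)

Eigenvalues and multiplicities (the geometric multiplicity of λ is n − rank(A − λI), which equals the number of Jordan blocks for λ):
  λ = -2: algebraic multiplicity = 1, geometric multiplicity = 1
  λ = 0: algebraic multiplicity = 2, geometric multiplicity = 1

Determining the block sizes for each eigenvalue:
  λ = -2: one block (gm = 1), so the single block has size am = 1 → block sizes [1]
  λ = 0: one block (gm = 1), so the single block has size am = 2 → block sizes [2]

Assembling the blocks gives a Jordan form
J =
  [-2, 0, 0]
  [ 0, 0, 1]
  [ 0, 0, 0]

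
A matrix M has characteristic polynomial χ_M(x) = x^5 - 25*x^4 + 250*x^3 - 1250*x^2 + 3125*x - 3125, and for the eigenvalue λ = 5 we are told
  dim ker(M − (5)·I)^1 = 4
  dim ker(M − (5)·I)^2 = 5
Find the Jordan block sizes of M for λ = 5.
Block sizes for λ = 5: [2, 1, 1, 1]

From the dimensions of kernels of powers, the number of Jordan blocks of size at least j is d_j − d_{j−1} where d_j = dim ker(N^j) (with d_0 = 0). Computing the differences gives [4, 1].
The number of blocks of size exactly k is (#blocks of size ≥ k) − (#blocks of size ≥ k + 1), so the partition is: 3 block(s) of size 1, 1 block(s) of size 2.
In nonincreasing order the block sizes are [2, 1, 1, 1].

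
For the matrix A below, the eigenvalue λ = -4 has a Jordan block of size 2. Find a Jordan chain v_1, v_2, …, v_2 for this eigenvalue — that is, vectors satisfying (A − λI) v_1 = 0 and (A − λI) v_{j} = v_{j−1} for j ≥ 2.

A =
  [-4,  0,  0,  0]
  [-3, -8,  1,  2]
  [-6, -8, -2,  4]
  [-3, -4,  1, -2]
A Jordan chain for λ = -4 of length 2:
v_1 = (0, -3, -6, -3)ᵀ
v_2 = (1, 0, 0, 0)ᵀ

Let N = A − (-4)·I. We want v_2 with N^2 v_2 = 0 but N^1 v_2 ≠ 0; then v_{j-1} := N · v_j for j = 2, …, 2.

Pick v_2 = (1, 0, 0, 0)ᵀ.
Then v_1 = N · v_2 = (0, -3, -6, -3)ᵀ.

Sanity check: (A − (-4)·I) v_1 = (0, 0, 0, 0)ᵀ = 0. ✓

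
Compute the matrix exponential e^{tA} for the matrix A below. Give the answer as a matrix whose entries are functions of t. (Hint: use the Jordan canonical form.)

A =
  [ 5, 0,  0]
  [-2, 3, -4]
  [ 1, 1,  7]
e^{tA} =
  [exp(5*t), 0, 0]
  [-2*t*exp(5*t), -2*t*exp(5*t) + exp(5*t), -4*t*exp(5*t)]
  [t*exp(5*t), t*exp(5*t), 2*t*exp(5*t) + exp(5*t)]

Strategy: write A = P · J · P⁻¹ where J is a Jordan canonical form, so e^{tA} = P · e^{tJ} · P⁻¹, and e^{tJ} can be computed block-by-block.

A has Jordan form
J =
  [5, 1, 0]
  [0, 5, 0]
  [0, 0, 5]
(up to reordering of blocks).

Per-block formulas:
  For a 2×2 Jordan block J_2(5): exp(t · J_2(5)) = e^(5t)·(I + t·N), where N is the 2×2 nilpotent shift.
  For a 1×1 block at λ = 5: exp(t · [5]) = [e^(5t)].

After assembling e^{tJ} and conjugating by P, we get:

e^{tA} =
  [exp(5*t), 0, 0]
  [-2*t*exp(5*t), -2*t*exp(5*t) + exp(5*t), -4*t*exp(5*t)]
  [t*exp(5*t), t*exp(5*t), 2*t*exp(5*t) + exp(5*t)]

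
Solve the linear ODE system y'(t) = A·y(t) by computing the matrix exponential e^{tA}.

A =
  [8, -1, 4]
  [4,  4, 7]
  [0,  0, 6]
e^{tA} =
  [2*t*exp(6*t) + exp(6*t), -t*exp(6*t), t^2*exp(6*t)/2 + 4*t*exp(6*t)]
  [4*t*exp(6*t), -2*t*exp(6*t) + exp(6*t), t^2*exp(6*t) + 7*t*exp(6*t)]
  [0, 0, exp(6*t)]

Strategy: write A = P · J · P⁻¹ where J is a Jordan canonical form, so e^{tA} = P · e^{tJ} · P⁻¹, and e^{tJ} can be computed block-by-block.

A has Jordan form
J =
  [6, 1, 0]
  [0, 6, 1]
  [0, 0, 6]
(up to reordering of blocks).

Per-block formulas:
  For a 3×3 Jordan block J_3(6): exp(t · J_3(6)) = e^(6t)·(I + t·N + (t^2/2)·N^2), where N is the 3×3 nilpotent shift.

After assembling e^{tJ} and conjugating by P, we get:

e^{tA} =
  [2*t*exp(6*t) + exp(6*t), -t*exp(6*t), t^2*exp(6*t)/2 + 4*t*exp(6*t)]
  [4*t*exp(6*t), -2*t*exp(6*t) + exp(6*t), t^2*exp(6*t) + 7*t*exp(6*t)]
  [0, 0, exp(6*t)]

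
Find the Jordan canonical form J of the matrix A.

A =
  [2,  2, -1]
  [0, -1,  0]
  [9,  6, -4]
J_2(-1) ⊕ J_1(-1)

The characteristic polynomial is
  det(x·I − A) = x^3 + 3*x^2 + 3*x + 1 = (x + 1)^3

Eigenvalues and multiplicities (the geometric multiplicity of λ is n − rank(A − λI), which equals the number of Jordan blocks for λ):
  λ = -1: algebraic multiplicity = 3, geometric multiplicity = 2

Determining the block sizes for each eigenvalue:
  λ = -1: 2 blocks summing to 3 forces exactly one block of size 2 and the rest size 1 → block sizes [2, 1]

Assembling the blocks gives a Jordan form
J =
  [-1,  1,  0]
  [ 0, -1,  0]
  [ 0,  0, -1]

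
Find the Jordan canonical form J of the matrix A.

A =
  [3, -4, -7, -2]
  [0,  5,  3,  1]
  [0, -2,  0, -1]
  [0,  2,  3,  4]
J_3(3) ⊕ J_1(3)

The characteristic polynomial is
  det(x·I − A) = x^4 - 12*x^3 + 54*x^2 - 108*x + 81 = (x - 3)^4

Eigenvalues and multiplicities (the geometric multiplicity of λ is n − rank(A − λI), which equals the number of Jordan blocks for λ):
  λ = 3: algebraic multiplicity = 4, geometric multiplicity = 2

Determining the block sizes for each eigenvalue:
  λ = 3: with am = 4 and gm = 2, the partition is not yet determined (e.g. several partitions of 4 into 2 parts exist). Let N = A − (3)·I. Computing rank(N^1) = 2, rank(N^2) = 1, rank(N^3) = 0; the number of blocks of size ≥ j is rank(N^{j−1}) − rank(N^j), giving [2, 1, 1]. So we have 1 block(s) of size 3, 1 block(s) of size 1 → block sizes [3, 1]

Assembling the blocks gives a Jordan form
J =
  [3, 1, 0, 0]
  [0, 3, 1, 0]
  [0, 0, 3, 0]
  [0, 0, 0, 3]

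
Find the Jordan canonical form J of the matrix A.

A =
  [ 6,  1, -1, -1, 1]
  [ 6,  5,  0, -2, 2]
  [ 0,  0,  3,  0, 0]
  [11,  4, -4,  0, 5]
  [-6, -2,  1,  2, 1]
J_3(3) ⊕ J_2(3)

The characteristic polynomial is
  det(x·I − A) = x^5 - 15*x^4 + 90*x^3 - 270*x^2 + 405*x - 243 = (x - 3)^5

Eigenvalues and multiplicities (the geometric multiplicity of λ is n − rank(A − λI), which equals the number of Jordan blocks for λ):
  λ = 3: algebraic multiplicity = 5, geometric multiplicity = 2

Determining the block sizes for each eigenvalue:
  λ = 3: with am = 5 and gm = 2, the partition is not yet determined (e.g. several partitions of 5 into 2 parts exist). Let N = A − (3)·I. Computing rank(N^1) = 3, rank(N^2) = 1, rank(N^3) = 0; the number of blocks of size ≥ j is rank(N^{j−1}) − rank(N^j), giving [2, 2, 1]. So we have 1 block(s) of size 3, 1 block(s) of size 2 → block sizes [3, 2]

Assembling the blocks gives a Jordan form
J =
  [3, 1, 0, 0, 0]
  [0, 3, 1, 0, 0]
  [0, 0, 3, 0, 0]
  [0, 0, 0, 3, 1]
  [0, 0, 0, 0, 3]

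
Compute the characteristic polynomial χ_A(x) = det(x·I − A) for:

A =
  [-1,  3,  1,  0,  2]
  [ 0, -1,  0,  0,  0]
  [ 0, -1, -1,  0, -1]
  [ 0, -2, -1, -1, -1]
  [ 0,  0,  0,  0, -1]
x^5 + 5*x^4 + 10*x^3 + 10*x^2 + 5*x + 1

Expanding det(x·I − A) (e.g. by cofactor expansion or by noting that A is similar to its Jordan form J, which has the same characteristic polynomial as A) gives
  χ_A(x) = x^5 + 5*x^4 + 10*x^3 + 10*x^2 + 5*x + 1
which factors as (x + 1)^5. The eigenvalues (with algebraic multiplicities) are λ = -1 with multiplicity 5.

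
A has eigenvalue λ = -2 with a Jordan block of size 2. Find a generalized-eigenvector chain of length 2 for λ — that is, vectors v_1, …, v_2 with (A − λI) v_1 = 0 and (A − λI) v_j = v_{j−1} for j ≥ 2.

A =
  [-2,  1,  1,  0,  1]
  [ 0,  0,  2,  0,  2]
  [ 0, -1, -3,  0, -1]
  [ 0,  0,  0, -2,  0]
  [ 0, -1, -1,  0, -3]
A Jordan chain for λ = -2 of length 2:
v_1 = (1, 2, -1, 0, -1)ᵀ
v_2 = (0, 1, 0, 0, 0)ᵀ

Let N = A − (-2)·I. We want v_2 with N^2 v_2 = 0 but N^1 v_2 ≠ 0; then v_{j-1} := N · v_j for j = 2, …, 2.

Pick v_2 = (0, 1, 0, 0, 0)ᵀ.
Then v_1 = N · v_2 = (1, 2, -1, 0, -1)ᵀ.

Sanity check: (A − (-2)·I) v_1 = (0, 0, 0, 0, 0)ᵀ = 0. ✓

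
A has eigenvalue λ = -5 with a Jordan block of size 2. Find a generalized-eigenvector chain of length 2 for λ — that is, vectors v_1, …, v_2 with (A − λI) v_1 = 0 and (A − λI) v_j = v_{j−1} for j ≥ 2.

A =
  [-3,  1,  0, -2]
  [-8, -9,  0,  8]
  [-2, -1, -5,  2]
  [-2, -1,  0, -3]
A Jordan chain for λ = -5 of length 2:
v_1 = (2, -8, -2, -2)ᵀ
v_2 = (1, 0, 0, 0)ᵀ

Let N = A − (-5)·I. We want v_2 with N^2 v_2 = 0 but N^1 v_2 ≠ 0; then v_{j-1} := N · v_j for j = 2, …, 2.

Pick v_2 = (1, 0, 0, 0)ᵀ.
Then v_1 = N · v_2 = (2, -8, -2, -2)ᵀ.

Sanity check: (A − (-5)·I) v_1 = (0, 0, 0, 0)ᵀ = 0. ✓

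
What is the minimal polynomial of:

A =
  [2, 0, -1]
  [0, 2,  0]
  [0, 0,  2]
x^2 - 4*x + 4

The characteristic polynomial is χ_A(x) = (x - 2)^3, so the eigenvalues are known. The minimal polynomial is
  m_A(x) = Π_λ (x − λ)^{k_λ}
where k_λ is the size of the *largest* Jordan block for λ (equivalently, the smallest k with (A − λI)^k v = 0 for every generalised eigenvector v of λ).

  λ = 2: largest Jordan block has size 2, contributing (x − 2)^2

So m_A(x) = (x - 2)^2 = x^2 - 4*x + 4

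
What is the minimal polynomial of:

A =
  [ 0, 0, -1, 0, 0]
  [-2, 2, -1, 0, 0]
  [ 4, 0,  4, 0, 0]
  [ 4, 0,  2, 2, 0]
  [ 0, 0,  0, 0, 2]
x^2 - 4*x + 4

The characteristic polynomial is χ_A(x) = (x - 2)^5, so the eigenvalues are known. The minimal polynomial is
  m_A(x) = Π_λ (x − λ)^{k_λ}
where k_λ is the size of the *largest* Jordan block for λ (equivalently, the smallest k with (A − λI)^k v = 0 for every generalised eigenvector v of λ).

  λ = 2: largest Jordan block has size 2, contributing (x − 2)^2

So m_A(x) = (x - 2)^2 = x^2 - 4*x + 4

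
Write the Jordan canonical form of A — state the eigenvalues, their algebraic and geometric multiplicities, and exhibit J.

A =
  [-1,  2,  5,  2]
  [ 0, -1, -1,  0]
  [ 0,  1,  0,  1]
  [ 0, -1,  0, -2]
J_3(-1) ⊕ J_1(-1)

The characteristic polynomial is
  det(x·I − A) = x^4 + 4*x^3 + 6*x^2 + 4*x + 1 = (x + 1)^4

Eigenvalues and multiplicities (the geometric multiplicity of λ is n − rank(A − λI), which equals the number of Jordan blocks for λ):
  λ = -1: algebraic multiplicity = 4, geometric multiplicity = 2

Determining the block sizes for each eigenvalue:
  λ = -1: with am = 4 and gm = 2, the partition is not yet determined (e.g. several partitions of 4 into 2 parts exist). Let N = A − (-1)·I. Computing rank(N^1) = 2, rank(N^2) = 1, rank(N^3) = 0; the number of blocks of size ≥ j is rank(N^{j−1}) − rank(N^j), giving [2, 1, 1]. So we have 1 block(s) of size 3, 1 block(s) of size 1 → block sizes [3, 1]

Assembling the blocks gives a Jordan form
J =
  [-1,  1,  0,  0]
  [ 0, -1,  1,  0]
  [ 0,  0, -1,  0]
  [ 0,  0,  0, -1]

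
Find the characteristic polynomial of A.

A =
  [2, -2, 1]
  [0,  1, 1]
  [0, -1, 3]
x^3 - 6*x^2 + 12*x - 8

Expanding det(x·I − A) (e.g. by cofactor expansion or by noting that A is similar to its Jordan form J, which has the same characteristic polynomial as A) gives
  χ_A(x) = x^3 - 6*x^2 + 12*x - 8
which factors as (x - 2)^3. The eigenvalues (with algebraic multiplicities) are λ = 2 with multiplicity 3.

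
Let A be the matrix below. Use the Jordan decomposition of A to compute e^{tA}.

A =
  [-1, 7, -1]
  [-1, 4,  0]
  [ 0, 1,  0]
e^{tA} =
  [-3*t^2*exp(t)/2 - 2*t*exp(t) + exp(t), 3*t^2*exp(t) + 7*t*exp(t), 3*t^2*exp(t)/2 - t*exp(t)]
  [-t^2*exp(t)/2 - t*exp(t), t^2*exp(t) + 3*t*exp(t) + exp(t), t^2*exp(t)/2]
  [-t^2*exp(t)/2, t^2*exp(t) + t*exp(t), t^2*exp(t)/2 - t*exp(t) + exp(t)]

Strategy: write A = P · J · P⁻¹ where J is a Jordan canonical form, so e^{tA} = P · e^{tJ} · P⁻¹, and e^{tJ} can be computed block-by-block.

A has Jordan form
J =
  [1, 1, 0]
  [0, 1, 1]
  [0, 0, 1]
(up to reordering of blocks).

Per-block formulas:
  For a 3×3 Jordan block J_3(1): exp(t · J_3(1)) = e^(1t)·(I + t·N + (t^2/2)·N^2), where N is the 3×3 nilpotent shift.

After assembling e^{tJ} and conjugating by P, we get:

e^{tA} =
  [-3*t^2*exp(t)/2 - 2*t*exp(t) + exp(t), 3*t^2*exp(t) + 7*t*exp(t), 3*t^2*exp(t)/2 - t*exp(t)]
  [-t^2*exp(t)/2 - t*exp(t), t^2*exp(t) + 3*t*exp(t) + exp(t), t^2*exp(t)/2]
  [-t^2*exp(t)/2, t^2*exp(t) + t*exp(t), t^2*exp(t)/2 - t*exp(t) + exp(t)]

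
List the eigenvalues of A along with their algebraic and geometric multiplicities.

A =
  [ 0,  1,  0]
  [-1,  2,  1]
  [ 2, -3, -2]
λ = 0: alg = 3, geom = 1

Step 1 — factor the characteristic polynomial to read off the algebraic multiplicities:
  χ_A(x) = x^3

Step 2 — compute geometric multiplicities via the rank-nullity identity g(λ) = n − rank(A − λI):
  rank(A − (0)·I) = 2, so dim ker(A − (0)·I) = n − 2 = 1

Summary:
  λ = 0: algebraic multiplicity = 3, geometric multiplicity = 1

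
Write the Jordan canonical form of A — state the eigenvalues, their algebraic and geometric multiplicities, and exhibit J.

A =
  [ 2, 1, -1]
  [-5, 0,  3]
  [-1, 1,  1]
J_3(1)

The characteristic polynomial is
  det(x·I − A) = x^3 - 3*x^2 + 3*x - 1 = (x - 1)^3

Eigenvalues and multiplicities (the geometric multiplicity of λ is n − rank(A − λI), which equals the number of Jordan blocks for λ):
  λ = 1: algebraic multiplicity = 3, geometric multiplicity = 1

Determining the block sizes for each eigenvalue:
  λ = 1: one block (gm = 1), so the single block has size am = 3 → block sizes [3]

Assembling the blocks gives a Jordan form
J =
  [1, 1, 0]
  [0, 1, 1]
  [0, 0, 1]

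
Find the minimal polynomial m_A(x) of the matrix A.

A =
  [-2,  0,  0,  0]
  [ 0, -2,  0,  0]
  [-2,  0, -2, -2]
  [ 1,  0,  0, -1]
x^2 + 3*x + 2

The characteristic polynomial is χ_A(x) = (x + 1)*(x + 2)^3, so the eigenvalues are known. The minimal polynomial is
  m_A(x) = Π_λ (x − λ)^{k_λ}
where k_λ is the size of the *largest* Jordan block for λ (equivalently, the smallest k with (A − λI)^k v = 0 for every generalised eigenvector v of λ).

  λ = -2: largest Jordan block has size 1, contributing (x + 2)
  λ = -1: largest Jordan block has size 1, contributing (x + 1)

So m_A(x) = (x + 1)*(x + 2) = x^2 + 3*x + 2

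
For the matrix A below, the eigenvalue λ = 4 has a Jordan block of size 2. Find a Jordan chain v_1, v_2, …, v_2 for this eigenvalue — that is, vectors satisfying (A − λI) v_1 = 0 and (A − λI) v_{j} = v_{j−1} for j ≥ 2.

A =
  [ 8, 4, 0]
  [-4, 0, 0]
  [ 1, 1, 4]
A Jordan chain for λ = 4 of length 2:
v_1 = (4, -4, 1)ᵀ
v_2 = (1, 0, 0)ᵀ

Let N = A − (4)·I. We want v_2 with N^2 v_2 = 0 but N^1 v_2 ≠ 0; then v_{j-1} := N · v_j for j = 2, …, 2.

Pick v_2 = (1, 0, 0)ᵀ.
Then v_1 = N · v_2 = (4, -4, 1)ᵀ.

Sanity check: (A − (4)·I) v_1 = (0, 0, 0)ᵀ = 0. ✓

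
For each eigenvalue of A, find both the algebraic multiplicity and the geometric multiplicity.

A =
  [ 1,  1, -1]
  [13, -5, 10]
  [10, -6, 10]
λ = 2: alg = 3, geom = 1

Step 1 — factor the characteristic polynomial to read off the algebraic multiplicities:
  χ_A(x) = (x - 2)^3

Step 2 — compute geometric multiplicities via the rank-nullity identity g(λ) = n − rank(A − λI):
  rank(A − (2)·I) = 2, so dim ker(A − (2)·I) = n − 2 = 1

Summary:
  λ = 2: algebraic multiplicity = 3, geometric multiplicity = 1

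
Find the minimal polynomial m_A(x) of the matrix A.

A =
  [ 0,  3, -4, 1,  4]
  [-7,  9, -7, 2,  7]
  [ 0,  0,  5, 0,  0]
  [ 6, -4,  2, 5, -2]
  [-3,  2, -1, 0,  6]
x^3 - 15*x^2 + 75*x - 125

The characteristic polynomial is χ_A(x) = (x - 5)^5, so the eigenvalues are known. The minimal polynomial is
  m_A(x) = Π_λ (x − λ)^{k_λ}
where k_λ is the size of the *largest* Jordan block for λ (equivalently, the smallest k with (A − λI)^k v = 0 for every generalised eigenvector v of λ).

  λ = 5: largest Jordan block has size 3, contributing (x − 5)^3

So m_A(x) = (x - 5)^3 = x^3 - 15*x^2 + 75*x - 125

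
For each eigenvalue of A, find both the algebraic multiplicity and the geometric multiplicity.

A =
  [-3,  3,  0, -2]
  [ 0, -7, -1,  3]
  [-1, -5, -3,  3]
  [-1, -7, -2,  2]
λ = -3: alg = 3, geom = 1; λ = -2: alg = 1, geom = 1

Step 1 — factor the characteristic polynomial to read off the algebraic multiplicities:
  χ_A(x) = (x + 2)*(x + 3)^3

Step 2 — compute geometric multiplicities via the rank-nullity identity g(λ) = n − rank(A − λI):
  rank(A − (-3)·I) = 3, so dim ker(A − (-3)·I) = n − 3 = 1
  rank(A − (-2)·I) = 3, so dim ker(A − (-2)·I) = n − 3 = 1

Summary:
  λ = -3: algebraic multiplicity = 3, geometric multiplicity = 1
  λ = -2: algebraic multiplicity = 1, geometric multiplicity = 1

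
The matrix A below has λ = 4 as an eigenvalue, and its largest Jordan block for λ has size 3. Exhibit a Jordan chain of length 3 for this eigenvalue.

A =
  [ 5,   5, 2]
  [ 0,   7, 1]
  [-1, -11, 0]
A Jordan chain for λ = 4 of length 3:
v_1 = (-1, -1, 3)ᵀ
v_2 = (1, 0, -1)ᵀ
v_3 = (1, 0, 0)ᵀ

Let N = A − (4)·I. We want v_3 with N^3 v_3 = 0 but N^2 v_3 ≠ 0; then v_{j-1} := N · v_j for j = 3, …, 2.

Pick v_3 = (1, 0, 0)ᵀ.
Then v_2 = N · v_3 = (1, 0, -1)ᵀ.
Then v_1 = N · v_2 = (-1, -1, 3)ᵀ.

Sanity check: (A − (4)·I) v_1 = (0, 0, 0)ᵀ = 0. ✓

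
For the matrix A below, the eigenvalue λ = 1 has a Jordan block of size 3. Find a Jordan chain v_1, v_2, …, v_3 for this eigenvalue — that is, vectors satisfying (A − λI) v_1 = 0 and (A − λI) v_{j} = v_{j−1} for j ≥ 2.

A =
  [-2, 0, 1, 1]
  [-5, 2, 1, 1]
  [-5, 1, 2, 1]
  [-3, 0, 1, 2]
A Jordan chain for λ = 1 of length 3:
v_1 = (1, 2, 2, 1)ᵀ
v_2 = (-3, -5, -5, -3)ᵀ
v_3 = (1, 0, 0, 0)ᵀ

Let N = A − (1)·I. We want v_3 with N^3 v_3 = 0 but N^2 v_3 ≠ 0; then v_{j-1} := N · v_j for j = 3, …, 2.

Pick v_3 = (1, 0, 0, 0)ᵀ.
Then v_2 = N · v_3 = (-3, -5, -5, -3)ᵀ.
Then v_1 = N · v_2 = (1, 2, 2, 1)ᵀ.

Sanity check: (A − (1)·I) v_1 = (0, 0, 0, 0)ᵀ = 0. ✓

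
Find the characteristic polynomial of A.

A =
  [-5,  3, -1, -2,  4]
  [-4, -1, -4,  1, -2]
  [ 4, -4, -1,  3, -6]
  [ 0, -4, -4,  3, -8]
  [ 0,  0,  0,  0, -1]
x^5 + 5*x^4 + 10*x^3 + 10*x^2 + 5*x + 1

Expanding det(x·I − A) (e.g. by cofactor expansion or by noting that A is similar to its Jordan form J, which has the same characteristic polynomial as A) gives
  χ_A(x) = x^5 + 5*x^4 + 10*x^3 + 10*x^2 + 5*x + 1
which factors as (x + 1)^5. The eigenvalues (with algebraic multiplicities) are λ = -1 with multiplicity 5.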